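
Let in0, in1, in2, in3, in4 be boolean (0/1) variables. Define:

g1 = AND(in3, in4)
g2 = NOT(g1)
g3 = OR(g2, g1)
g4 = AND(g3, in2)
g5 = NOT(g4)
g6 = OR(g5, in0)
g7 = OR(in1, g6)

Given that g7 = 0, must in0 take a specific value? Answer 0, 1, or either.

g7 = OR(in1, g6) must be 0, so both in1 = 0 and g6 = 0.
g6 = OR(g5, in0) must be 0, so both g5 = 0 and in0 = 0.
Every assignment with g7 = 0 has in0 = 0; there are 4 such assignment(s).
  in0=0, in1=0, in2=1, in3=0, in4=0
  in0=0, in1=0, in2=1, in3=0, in4=1
  in0=0, in1=0, in2=1, in3=1, in4=0
  in0=0, in1=0, in2=1, in3=1, in4=1

0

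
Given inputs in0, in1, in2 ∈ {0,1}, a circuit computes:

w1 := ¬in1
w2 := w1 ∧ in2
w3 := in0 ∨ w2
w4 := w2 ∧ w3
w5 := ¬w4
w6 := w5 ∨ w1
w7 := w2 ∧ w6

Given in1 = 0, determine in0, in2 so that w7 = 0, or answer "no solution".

in0=1, in2=0

Check with in1 = 0 and in0=1, in2=0:
w1 = ¬in1 = ¬0 = 1
w2 = w1 ∧ in2 = 1 ∧ 0 = 0
w3 = in0 ∨ w2 = 1 ∨ 0 = 1
w4 = w2 ∧ w3 = 0 ∧ 1 = 0
w5 = ¬w4 = ¬0 = 1
w6 = w5 ∨ w1 = 1 ∨ 1 = 1
w7 = w2 ∧ w6 = 0 ∧ 1 = 0
So w7 = 0.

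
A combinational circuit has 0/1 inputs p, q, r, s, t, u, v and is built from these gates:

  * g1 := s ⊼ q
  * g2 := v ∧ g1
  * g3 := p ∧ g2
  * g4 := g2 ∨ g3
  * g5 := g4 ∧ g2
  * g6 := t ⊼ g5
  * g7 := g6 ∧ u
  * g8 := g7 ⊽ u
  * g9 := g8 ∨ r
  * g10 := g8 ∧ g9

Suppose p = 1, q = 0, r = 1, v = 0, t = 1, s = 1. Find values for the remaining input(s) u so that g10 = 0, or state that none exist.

Check with p = 1, q = 0, r = 1, v = 0, t = 1, s = 1 and u=1:
g1 = s ⊼ q = 1 ⊼ 0 = 1
g2 = v ∧ g1 = 0 ∧ 1 = 0
g3 = p ∧ g2 = 1 ∧ 0 = 0
g4 = g2 ∨ g3 = 0 ∨ 0 = 0
g5 = g4 ∧ g2 = 0 ∧ 0 = 0
g6 = t ⊼ g5 = 1 ⊼ 0 = 1
g7 = g6 ∧ u = 1 ∧ 1 = 1
g8 = g7 ⊽ u = 1 ⊽ 1 = 0
g9 = g8 ∨ r = 0 ∨ 1 = 1
g10 = g8 ∧ g9 = 0 ∧ 1 = 0
So g10 = 0.

u=1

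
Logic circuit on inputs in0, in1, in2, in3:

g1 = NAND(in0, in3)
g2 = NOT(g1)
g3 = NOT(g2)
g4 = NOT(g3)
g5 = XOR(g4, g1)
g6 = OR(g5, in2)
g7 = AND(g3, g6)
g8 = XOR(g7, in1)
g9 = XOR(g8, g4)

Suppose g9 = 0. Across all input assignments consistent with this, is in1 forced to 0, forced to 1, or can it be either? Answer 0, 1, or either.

g9 = XOR(g8, g4) must be 0, so g8 and g4 are equal.
Every assignment with g9 = 0 has in1 = 1; there are 8 such assignment(s).

1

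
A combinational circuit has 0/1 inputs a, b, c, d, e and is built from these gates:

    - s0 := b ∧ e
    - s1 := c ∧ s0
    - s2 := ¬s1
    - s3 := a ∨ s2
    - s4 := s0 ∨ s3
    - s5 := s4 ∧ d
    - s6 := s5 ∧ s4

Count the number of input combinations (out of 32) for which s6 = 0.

s6 = s5 ∧ s4 must be 0, so at least one of s5, s4 is 0.
Enumerating the 32 input combinations, 16 give s6 = 0 and 16 give s6 = 1.

16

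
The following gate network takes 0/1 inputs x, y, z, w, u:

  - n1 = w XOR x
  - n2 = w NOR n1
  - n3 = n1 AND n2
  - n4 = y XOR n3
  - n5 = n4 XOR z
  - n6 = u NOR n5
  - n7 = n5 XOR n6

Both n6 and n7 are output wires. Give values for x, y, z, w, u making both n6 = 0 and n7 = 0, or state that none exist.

Check with x=1 y=0 z=0 w=1 u=1:
n1 = w XOR x = 1 XOR 1 = 0
n2 = w NOR n1 = 1 NOR 0 = 0
n3 = n1 AND n2 = 0 AND 0 = 0
n4 = y XOR n3 = 0 XOR 0 = 0
n5 = n4 XOR z = 0 XOR 0 = 0
n6 = u NOR n5 = 1 NOR 0 = 0
n7 = n5 XOR n6 = 0 XOR 0 = 0
So n6 = 0 and n7 = 0.

x=1 y=0 z=0 w=1 u=1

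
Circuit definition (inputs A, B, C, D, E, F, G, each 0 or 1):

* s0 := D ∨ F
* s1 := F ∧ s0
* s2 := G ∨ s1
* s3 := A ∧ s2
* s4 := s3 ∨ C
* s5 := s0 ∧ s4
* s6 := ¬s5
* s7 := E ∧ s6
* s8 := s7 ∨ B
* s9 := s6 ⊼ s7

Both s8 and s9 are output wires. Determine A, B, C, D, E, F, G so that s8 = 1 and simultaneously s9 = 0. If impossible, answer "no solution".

Check with A=0, B=0, C=0, D=0, E=1, F=0, G=1:
s0 = D ∨ F = 0 ∨ 0 = 0
s1 = F ∧ s0 = 0 ∧ 0 = 0
s2 = G ∨ s1 = 1 ∨ 0 = 1
s3 = A ∧ s2 = 0 ∧ 1 = 0
s4 = s3 ∨ C = 0 ∨ 0 = 0
s5 = s0 ∧ s4 = 0 ∧ 0 = 0
s6 = ¬s5 = ¬0 = 1
s7 = E ∧ s6 = 1 ∧ 1 = 1
s8 = s7 ∨ B = 1 ∨ 0 = 1
s9 = s6 ⊼ s7 = 1 ⊼ 1 = 0
So s8 = 1 and s9 = 0.

A=0, B=0, C=0, D=0, E=1, F=0, G=1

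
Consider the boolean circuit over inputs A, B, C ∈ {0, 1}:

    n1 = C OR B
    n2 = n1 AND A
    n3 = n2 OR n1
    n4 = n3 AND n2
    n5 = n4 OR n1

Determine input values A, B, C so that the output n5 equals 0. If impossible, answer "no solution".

Check with A=1, B=0, C=0:
n1 = C OR B = 0 OR 0 = 0
n2 = n1 AND A = 0 AND 1 = 0
n3 = n2 OR n1 = 0 OR 0 = 0
n4 = n3 AND n2 = 0 AND 0 = 0
n5 = n4 OR n1 = 0 OR 0 = 0
So n5 = 0 as required.

A=1, B=0, C=0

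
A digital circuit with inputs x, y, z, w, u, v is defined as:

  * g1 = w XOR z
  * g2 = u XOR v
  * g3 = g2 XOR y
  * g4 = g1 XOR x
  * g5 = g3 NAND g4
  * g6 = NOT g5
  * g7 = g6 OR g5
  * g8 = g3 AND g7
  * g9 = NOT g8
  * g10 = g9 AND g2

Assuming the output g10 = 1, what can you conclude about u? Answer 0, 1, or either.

Both values of u occur among assignments with g10 = 1:
  u=0: x=0, y=1, z=0, w=0, u=0, v=1
  u=1: x=0, y=1, z=0, w=0, u=1, v=0

either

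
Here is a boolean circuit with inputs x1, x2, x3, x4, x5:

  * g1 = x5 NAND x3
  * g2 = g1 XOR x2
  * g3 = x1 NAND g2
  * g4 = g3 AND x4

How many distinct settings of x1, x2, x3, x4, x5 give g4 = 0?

g4 = g3 AND x4 must be 0, so at least one of g3, x4 is 0.
Enumerating the 32 input combinations, 20 give g4 = 0 and 12 give g4 = 1.

20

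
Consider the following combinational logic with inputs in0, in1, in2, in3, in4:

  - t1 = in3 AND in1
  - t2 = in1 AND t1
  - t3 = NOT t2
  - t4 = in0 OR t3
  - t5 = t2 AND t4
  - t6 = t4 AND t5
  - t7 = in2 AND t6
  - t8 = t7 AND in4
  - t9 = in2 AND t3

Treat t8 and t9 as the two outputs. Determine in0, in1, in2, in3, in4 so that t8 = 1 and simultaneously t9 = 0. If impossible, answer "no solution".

Check with in0=1, in1=1, in2=1, in3=1, in4=1:
t1 = in3 AND in1 = 1 AND 1 = 1
t2 = in1 AND t1 = 1 AND 1 = 1
t3 = NOT t2 = NOT 1 = 0
t4 = in0 OR t3 = 1 OR 0 = 1
t5 = t2 AND t4 = 1 AND 1 = 1
t6 = t4 AND t5 = 1 AND 1 = 1
t7 = in2 AND t6 = 1 AND 1 = 1
t8 = t7 AND in4 = 1 AND 1 = 1
t9 = in2 AND t3 = 1 AND 0 = 0
So t8 = 1 and t9 = 0.

in0=1, in1=1, in2=1, in3=1, in4=1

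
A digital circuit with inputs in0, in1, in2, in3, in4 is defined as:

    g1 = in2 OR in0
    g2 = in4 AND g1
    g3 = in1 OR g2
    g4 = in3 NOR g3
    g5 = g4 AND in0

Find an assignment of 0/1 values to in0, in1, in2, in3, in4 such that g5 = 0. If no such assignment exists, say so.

g5 = g4 AND in0 must be 0, so at least one of g4, in0 is 0.
Check with in0=1, in1=1, in2=0, in3=0, in4=0:
g1 = in2 OR in0 = 0 OR 1 = 1
g2 = in4 AND g1 = 0 AND 1 = 0
g3 = in1 OR g2 = 1 OR 0 = 1
g4 = in3 NOR g3 = 0 NOR 1 = 0
g5 = g4 AND in0 = 0 AND 1 = 0
So g5 = 0 as required.

in0=1, in1=1, in2=0, in3=0, in4=0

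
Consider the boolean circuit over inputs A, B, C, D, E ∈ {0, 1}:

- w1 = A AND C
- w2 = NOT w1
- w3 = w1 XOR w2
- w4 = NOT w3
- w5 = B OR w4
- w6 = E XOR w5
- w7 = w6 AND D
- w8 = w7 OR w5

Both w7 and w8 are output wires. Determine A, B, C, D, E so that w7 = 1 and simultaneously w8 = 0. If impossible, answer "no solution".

Across all 32 input combinations, none give both w7 = 1 and w8 = 0.

no solution exists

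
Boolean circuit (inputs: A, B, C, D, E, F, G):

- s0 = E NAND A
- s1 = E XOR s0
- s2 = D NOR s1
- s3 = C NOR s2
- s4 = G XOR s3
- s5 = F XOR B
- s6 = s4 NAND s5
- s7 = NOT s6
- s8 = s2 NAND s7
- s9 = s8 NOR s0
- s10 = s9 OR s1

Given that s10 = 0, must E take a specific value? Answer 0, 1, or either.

1

s10 = s9 OR s1 must be 0, so both s9 = 0 and s1 = 0.
s9 = s8 NOR s0 must be 0, so at least one of s8, s0 is 1.
s1 = E XOR s0 must be 0, so E and s0 are equal.
Every assignment with s10 = 0 has E = 1; there are 32 such assignment(s).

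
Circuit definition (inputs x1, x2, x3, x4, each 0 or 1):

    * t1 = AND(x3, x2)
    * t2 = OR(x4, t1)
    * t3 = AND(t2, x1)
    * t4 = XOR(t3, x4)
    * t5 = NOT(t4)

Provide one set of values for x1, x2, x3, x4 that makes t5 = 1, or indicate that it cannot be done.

x1=0, x2=0, x3=0, x4=0

t5 = NOT(t4) must be 1, so t4 = 0.
Check with x1=0, x2=0, x3=0, x4=0:
t1 = AND(x3, x2) = AND(0, 0) = 0
t2 = OR(x4, t1) = OR(0, 0) = 0
t3 = AND(t2, x1) = AND(0, 0) = 0
t4 = XOR(t3, x4) = XOR(0, 0) = 0
t5 = NOT(t4) = NOT 0 = 1
So t5 = 1 as required.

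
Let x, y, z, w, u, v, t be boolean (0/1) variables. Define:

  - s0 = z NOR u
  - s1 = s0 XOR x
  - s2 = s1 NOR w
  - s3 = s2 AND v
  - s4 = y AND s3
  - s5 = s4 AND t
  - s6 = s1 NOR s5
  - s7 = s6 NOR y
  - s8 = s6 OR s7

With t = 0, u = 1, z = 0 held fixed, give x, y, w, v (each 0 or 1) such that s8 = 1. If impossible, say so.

x=1, y=0, w=1, v=1

s8 = s6 OR s7 must be 1, so at least one of s6, s7 is 1.
Check with t = 0, u = 1, z = 0 and x=1, y=0, w=1, v=1:
s0 = z NOR u = 0 NOR 1 = 0
s1 = s0 XOR x = 0 XOR 1 = 1
s2 = s1 NOR w = 1 NOR 1 = 0
s3 = s2 AND v = 0 AND 1 = 0
s4 = y AND s3 = 0 AND 0 = 0
s5 = s4 AND t = 0 AND 0 = 0
s6 = s1 NOR s5 = 1 NOR 0 = 0
s7 = s6 NOR y = 0 NOR 0 = 1
s8 = s6 OR s7 = 0 OR 1 = 1
So s8 = 1.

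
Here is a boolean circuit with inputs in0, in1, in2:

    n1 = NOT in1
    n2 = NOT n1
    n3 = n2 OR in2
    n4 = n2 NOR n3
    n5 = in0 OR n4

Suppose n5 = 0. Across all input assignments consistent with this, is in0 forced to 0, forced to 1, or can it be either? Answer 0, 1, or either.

0

n5 = in0 OR n4 must be 0, so both in0 = 0 and n4 = 0.
n4 = n2 NOR n3 must be 0, so at least one of n2, n3 is 1.
Every assignment with n5 = 0 has in0 = 0; there are 3 such assignment(s).
  in0=0, in1=0, in2=1
  in0=0, in1=1, in2=0
  in0=0, in1=1, in2=1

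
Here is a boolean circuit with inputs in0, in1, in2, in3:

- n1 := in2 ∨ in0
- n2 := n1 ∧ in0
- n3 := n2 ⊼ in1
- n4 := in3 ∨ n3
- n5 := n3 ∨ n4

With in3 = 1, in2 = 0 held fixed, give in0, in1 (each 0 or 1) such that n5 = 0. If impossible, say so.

With in3 = 1, in2 = 0 fixed, none of the 4 settings of in0, in1 give n5 = 0.
For example, with in0=0, in1=0:
n1 = in2 ∨ in0 = 0 ∨ 0 = 0
n2 = n1 ∧ in0 = 0 ∧ 0 = 0
n3 = n2 ⊼ in1 = 0 ⊼ 0 = 1
n4 = in3 ∨ n3 = 1 ∨ 1 = 1
n5 = n3 ∨ n4 = 1 ∨ 1 = 1
giving n5 = 1 ≠ 0.

no solution exists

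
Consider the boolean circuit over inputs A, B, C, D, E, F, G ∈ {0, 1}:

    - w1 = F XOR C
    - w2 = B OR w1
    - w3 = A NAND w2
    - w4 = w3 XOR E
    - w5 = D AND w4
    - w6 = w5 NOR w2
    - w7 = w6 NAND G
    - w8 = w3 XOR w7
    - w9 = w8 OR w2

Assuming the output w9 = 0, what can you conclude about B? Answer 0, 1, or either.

0

w9 = w8 OR w2 must be 0, so both w8 = 0 and w2 = 0.
w8 = w3 XOR w7 must be 0, so w3 and w7 are equal.
w2 = B OR w1 must be 0, so both B = 0 and w1 = 0.
Every assignment with w9 = 0 has B = 0; there are 20 such assignment(s).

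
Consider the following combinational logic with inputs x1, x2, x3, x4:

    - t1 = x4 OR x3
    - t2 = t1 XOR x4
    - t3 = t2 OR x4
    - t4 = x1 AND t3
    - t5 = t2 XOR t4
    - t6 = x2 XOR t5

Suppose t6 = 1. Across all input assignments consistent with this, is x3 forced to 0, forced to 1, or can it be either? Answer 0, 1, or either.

either

Both values of x3 occur among assignments with t6 = 1:
  x3=0: x1=0, x2=1, x3=0, x4=0
  x3=1: x1=0, x2=0, x3=1, x4=0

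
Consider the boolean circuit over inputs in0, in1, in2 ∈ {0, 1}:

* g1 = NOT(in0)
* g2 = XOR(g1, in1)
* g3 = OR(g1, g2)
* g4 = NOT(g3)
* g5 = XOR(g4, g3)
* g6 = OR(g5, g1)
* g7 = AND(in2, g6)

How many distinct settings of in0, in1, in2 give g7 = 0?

g7 = AND(in2, g6) must be 0, so at least one of in2, g6 is 0.
Satisfying assignments:
  in0=0, in1=0, in2=0
  in0=0, in1=1, in2=0
  in0=1, in1=0, in2=0
  in0=1, in1=1, in2=0

4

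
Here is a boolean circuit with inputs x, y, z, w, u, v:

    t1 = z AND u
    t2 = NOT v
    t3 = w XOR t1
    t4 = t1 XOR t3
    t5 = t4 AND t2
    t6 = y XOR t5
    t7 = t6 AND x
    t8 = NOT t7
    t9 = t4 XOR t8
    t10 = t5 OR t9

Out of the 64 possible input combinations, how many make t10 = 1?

t10 = t5 OR t9 must be 1, so at least one of t5, t9 is 1.
Enumerating the 64 input combinations, 44 give t10 = 1 and 20 give t10 = 0.

44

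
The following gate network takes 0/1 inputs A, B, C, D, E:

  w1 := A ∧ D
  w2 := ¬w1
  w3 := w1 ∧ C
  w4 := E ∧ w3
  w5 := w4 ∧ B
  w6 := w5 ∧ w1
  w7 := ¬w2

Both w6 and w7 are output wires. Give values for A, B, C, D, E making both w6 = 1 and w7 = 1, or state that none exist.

Check with A=1, B=1, C=1, D=1, E=1:
w1 = A ∧ D = 1 ∧ 1 = 1
w2 = ¬w1 = ¬1 = 0
w3 = w1 ∧ C = 1 ∧ 1 = 1
w4 = E ∧ w3 = 1 ∧ 1 = 1
w5 = w4 ∧ B = 1 ∧ 1 = 1
w6 = w5 ∧ w1 = 1 ∧ 1 = 1
w7 = ¬w2 = ¬0 = 1
So w6 = 1 and w7 = 1.

A=1, B=1, C=1, D=1, E=1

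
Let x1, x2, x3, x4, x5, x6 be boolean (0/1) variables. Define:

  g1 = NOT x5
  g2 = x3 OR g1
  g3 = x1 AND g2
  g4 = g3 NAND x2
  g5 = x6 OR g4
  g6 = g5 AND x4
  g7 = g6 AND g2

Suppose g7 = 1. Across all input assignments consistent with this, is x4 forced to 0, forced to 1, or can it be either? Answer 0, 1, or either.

g7 = g6 AND g2 must be 1, so both g6 = 1 and g2 = 1.
Every assignment with g7 = 1 has x4 = 1; there are 21 such assignment(s).

1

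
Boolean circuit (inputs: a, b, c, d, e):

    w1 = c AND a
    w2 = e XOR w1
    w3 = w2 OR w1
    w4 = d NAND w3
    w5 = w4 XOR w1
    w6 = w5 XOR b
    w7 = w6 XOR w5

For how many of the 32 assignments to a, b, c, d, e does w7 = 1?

w7 = w6 XOR w5 must be 1, so w6 and w5 differ.
Enumerating the 32 input combinations, 16 give w7 = 1 and 16 give w7 = 0.

16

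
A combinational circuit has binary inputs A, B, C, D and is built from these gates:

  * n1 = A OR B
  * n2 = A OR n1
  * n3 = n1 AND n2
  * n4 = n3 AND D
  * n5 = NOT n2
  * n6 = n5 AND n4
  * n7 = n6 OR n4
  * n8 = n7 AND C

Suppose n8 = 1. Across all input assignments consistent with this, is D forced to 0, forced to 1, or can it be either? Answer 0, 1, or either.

1

n8 = n7 AND C must be 1, so both n7 = 1 and C = 1.
n7 = n6 OR n4 must be 1, so at least one of n6, n4 is 1.
Every assignment with n8 = 1 has D = 1; there are 3 such assignment(s).
  A=0, B=1, C=1, D=1
  A=1, B=0, C=1, D=1
  A=1, B=1, C=1, D=1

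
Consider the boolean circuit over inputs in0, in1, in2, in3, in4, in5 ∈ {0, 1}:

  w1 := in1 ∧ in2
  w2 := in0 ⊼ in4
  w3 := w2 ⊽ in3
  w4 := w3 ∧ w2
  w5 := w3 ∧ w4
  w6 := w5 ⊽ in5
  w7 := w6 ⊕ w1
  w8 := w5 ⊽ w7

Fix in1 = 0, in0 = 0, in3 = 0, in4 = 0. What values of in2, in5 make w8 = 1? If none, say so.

in2=1 in5=1

Check with in1 = 0, in0 = 0, in3 = 0, in4 = 0 and in2=1, in5=1:
w1 = in1 ∧ in2 = 0 ∧ 1 = 0
w2 = in0 ⊼ in4 = 0 ⊼ 0 = 1
w3 = w2 ⊽ in3 = 1 ⊽ 0 = 0
w4 = w3 ∧ w2 = 0 ∧ 1 = 0
w5 = w3 ∧ w4 = 0 ∧ 0 = 0
w6 = w5 ⊽ in5 = 0 ⊽ 1 = 0
w7 = w6 ⊕ w1 = 0 ⊕ 0 = 0
w8 = w5 ⊽ w7 = 0 ⊽ 0 = 1
So w8 = 1.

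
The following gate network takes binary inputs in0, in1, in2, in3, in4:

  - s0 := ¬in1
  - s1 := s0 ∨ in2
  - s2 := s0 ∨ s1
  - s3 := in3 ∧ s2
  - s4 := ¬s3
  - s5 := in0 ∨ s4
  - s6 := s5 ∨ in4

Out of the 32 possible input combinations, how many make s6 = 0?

s6 = s5 ∨ in4 must be 0, so both s5 = 0 and in4 = 0.
s5 = in0 ∨ s4 must be 0, so both in0 = 0 and s4 = 0.
s4 = ¬s3 must be 0, so s3 = 1.
Enumerating the 32 input combinations, 3 give s6 = 0 and 29 give s6 = 1.

3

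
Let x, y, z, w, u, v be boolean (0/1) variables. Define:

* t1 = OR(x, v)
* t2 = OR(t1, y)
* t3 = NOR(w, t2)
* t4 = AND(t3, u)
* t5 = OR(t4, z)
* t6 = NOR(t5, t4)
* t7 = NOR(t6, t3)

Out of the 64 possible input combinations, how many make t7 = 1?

t7 = NOR(t6, t3) must be 1, so both t6 = 0 and t3 = 0.
Enumerating the 64 input combinations, 30 give t7 = 1 and 34 give t7 = 0.

30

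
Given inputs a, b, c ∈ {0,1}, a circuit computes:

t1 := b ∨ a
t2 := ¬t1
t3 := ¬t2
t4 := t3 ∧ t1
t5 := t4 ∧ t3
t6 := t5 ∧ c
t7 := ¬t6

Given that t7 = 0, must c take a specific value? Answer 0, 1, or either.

1

t7 = ¬t6 must be 0, so t6 = 1.
t6 = t5 ∧ c must be 1, so both t5 = 1 and c = 1.
Every assignment with t7 = 0 has c = 1; there are 3 such assignment(s).
  a=0, b=1, c=1
  a=1, b=0, c=1
  a=1, b=1, c=1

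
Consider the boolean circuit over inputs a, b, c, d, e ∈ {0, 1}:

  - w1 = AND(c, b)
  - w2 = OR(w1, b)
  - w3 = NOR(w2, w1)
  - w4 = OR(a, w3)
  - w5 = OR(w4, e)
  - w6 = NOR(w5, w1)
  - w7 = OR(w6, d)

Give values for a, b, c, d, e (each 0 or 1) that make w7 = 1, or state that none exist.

a=0, b=1, c=0, d=0, e=0

w7 = OR(w6, d) must be 1, so at least one of w6, d is 1.
Check with a=0, b=1, c=0, d=0, e=0:
w1 = AND(c, b) = AND(0, 1) = 0
w2 = OR(w1, b) = OR(0, 1) = 1
w3 = NOR(w2, w1) = NOR(1, 0) = 0
w4 = OR(a, w3) = OR(0, 0) = 0
w5 = OR(w4, e) = OR(0, 0) = 0
w6 = NOR(w5, w1) = NOR(0, 0) = 1
w7 = OR(w6, d) = OR(1, 0) = 1
So w7 = 1 as required.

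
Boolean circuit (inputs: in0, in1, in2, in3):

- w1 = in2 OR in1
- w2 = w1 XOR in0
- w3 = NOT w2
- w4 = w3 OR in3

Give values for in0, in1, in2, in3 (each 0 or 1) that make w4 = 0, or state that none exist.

Check with in0=0 in1=1 in2=1 in3=0:
w1 = in2 OR in1 = 1 OR 1 = 1
w2 = w1 XOR in0 = 1 XOR 0 = 1
w3 = NOT w2 = NOT 1 = 0
w4 = w3 OR in3 = 0 OR 0 = 0
So w4 = 0 as required.

in0=0 in1=1 in2=1 in3=0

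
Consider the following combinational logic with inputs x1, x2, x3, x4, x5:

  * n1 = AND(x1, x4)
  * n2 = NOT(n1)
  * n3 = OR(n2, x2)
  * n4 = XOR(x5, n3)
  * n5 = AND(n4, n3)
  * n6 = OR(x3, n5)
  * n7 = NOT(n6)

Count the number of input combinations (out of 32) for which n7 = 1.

n7 = NOT(n6) must be 1, so n6 = 0.
n6 = OR(x3, n5) must be 0, so both x3 = 0 and n5 = 0.
n5 = AND(n4, n3) must be 0, so at least one of n4, n3 is 0.
Enumerating the 32 input combinations, 9 give n7 = 1 and 23 give n7 = 0.

9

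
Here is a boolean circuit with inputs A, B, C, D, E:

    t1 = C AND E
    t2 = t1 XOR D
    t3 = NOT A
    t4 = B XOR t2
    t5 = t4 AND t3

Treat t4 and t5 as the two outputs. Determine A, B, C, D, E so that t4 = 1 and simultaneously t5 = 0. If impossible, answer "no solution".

A=1, B=0, C=1, D=1, E=0

Check with A=1, B=0, C=1, D=1, E=0:
t1 = C AND E = 1 AND 0 = 0
t2 = t1 XOR D = 0 XOR 1 = 1
t3 = NOT A = NOT 1 = 0
t4 = B XOR t2 = 0 XOR 1 = 1
t5 = t4 AND t3 = 1 AND 0 = 0
So t4 = 1 and t5 = 0.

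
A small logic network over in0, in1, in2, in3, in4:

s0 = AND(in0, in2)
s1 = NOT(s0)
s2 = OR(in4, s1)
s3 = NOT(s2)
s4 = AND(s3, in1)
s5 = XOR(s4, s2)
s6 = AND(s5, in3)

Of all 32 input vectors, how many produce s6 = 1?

s6 = AND(s5, in3) must be 1, so both s5 = 1 and in3 = 1.
s5 = XOR(s4, s2) must be 1, so s4 and s2 differ.
Enumerating the 32 input combinations, 15 give s6 = 1 and 17 give s6 = 0.

15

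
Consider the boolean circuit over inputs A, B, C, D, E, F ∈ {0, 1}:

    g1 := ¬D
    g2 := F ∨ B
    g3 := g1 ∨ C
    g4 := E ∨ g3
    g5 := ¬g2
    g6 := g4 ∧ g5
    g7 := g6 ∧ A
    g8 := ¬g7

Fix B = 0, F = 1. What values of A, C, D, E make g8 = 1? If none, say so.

g8 = ¬g7 must be 1, so g7 = 0.
g7 = g6 ∧ A must be 0, so at least one of g6, A is 0.
Check with B = 0, F = 1 and A=1, C=0, D=1, E=1:
g1 = ¬D = ¬1 = 0
g2 = F ∨ B = 1 ∨ 0 = 1
g3 = g1 ∨ C = 0 ∨ 0 = 0
g4 = E ∨ g3 = 1 ∨ 0 = 1
g5 = ¬g2 = ¬1 = 0
g6 = g4 ∧ g5 = 1 ∧ 0 = 0
g7 = g6 ∧ A = 0 ∧ 1 = 0
g8 = ¬g7 = ¬0 = 1
So g8 = 1.

A=1, C=0, D=1, E=1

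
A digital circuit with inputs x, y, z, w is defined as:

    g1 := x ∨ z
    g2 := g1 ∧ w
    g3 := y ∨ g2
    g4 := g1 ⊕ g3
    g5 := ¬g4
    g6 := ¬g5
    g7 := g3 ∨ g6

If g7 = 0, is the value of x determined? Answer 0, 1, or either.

g7 = g3 ∨ g6 must be 0, so both g3 = 0 and g6 = 0.
Every assignment with g7 = 0 has x = 0; there are 2 such assignment(s).
  x=0, y=0, z=0, w=0
  x=0, y=0, z=0, w=1

0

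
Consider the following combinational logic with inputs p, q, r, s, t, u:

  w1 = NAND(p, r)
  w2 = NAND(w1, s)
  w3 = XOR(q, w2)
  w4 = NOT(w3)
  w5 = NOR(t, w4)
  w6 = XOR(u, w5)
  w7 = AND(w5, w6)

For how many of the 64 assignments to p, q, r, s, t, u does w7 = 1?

8

w7 = AND(w5, w6) must be 1, so both w5 = 1 and w6 = 1.
Enumerating the 64 input combinations, 8 give w7 = 1 and 56 give w7 = 0.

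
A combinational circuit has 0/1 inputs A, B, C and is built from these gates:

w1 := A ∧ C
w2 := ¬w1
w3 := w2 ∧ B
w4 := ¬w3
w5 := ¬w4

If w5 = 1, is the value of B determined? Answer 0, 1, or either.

w5 = ¬w4 must be 1, so w4 = 0.
Every assignment with w5 = 1 has B = 1; there are 3 such assignment(s).
  A=0, B=1, C=0
  A=0, B=1, C=1
  A=1, B=1, C=0

1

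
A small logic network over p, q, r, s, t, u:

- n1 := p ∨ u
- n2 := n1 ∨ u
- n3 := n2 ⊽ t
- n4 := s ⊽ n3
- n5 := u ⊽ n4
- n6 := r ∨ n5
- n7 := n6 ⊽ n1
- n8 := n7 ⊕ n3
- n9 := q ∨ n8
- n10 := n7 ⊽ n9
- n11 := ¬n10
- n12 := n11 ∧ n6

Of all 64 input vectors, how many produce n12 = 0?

n12 = n11 ∧ n6 must be 0, so at least one of n11, n6 is 0.
Enumerating the 64 input combinations, 39 give n12 = 0 and 25 give n12 = 1.

39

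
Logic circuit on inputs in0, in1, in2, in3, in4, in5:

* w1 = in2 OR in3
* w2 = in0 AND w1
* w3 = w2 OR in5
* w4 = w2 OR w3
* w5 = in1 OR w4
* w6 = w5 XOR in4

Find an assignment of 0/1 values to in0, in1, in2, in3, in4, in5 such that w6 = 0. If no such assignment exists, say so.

w6 = w5 XOR in4 must be 0, so w5 and in4 are equal.
Check with in0=1, in1=0, in2=0, in3=1, in4=1, in5=0:
w1 = in2 OR in3 = 0 OR 1 = 1
w2 = in0 AND w1 = 1 AND 1 = 1
w3 = w2 OR in5 = 1 OR 0 = 1
w4 = w2 OR w3 = 1 OR 1 = 1
w5 = in1 OR w4 = 0 OR 1 = 1
w6 = w5 XOR in4 = 1 XOR 1 = 0
So w6 = 0 as required.

in0=1, in1=0, in2=0, in3=1, in4=1, in5=0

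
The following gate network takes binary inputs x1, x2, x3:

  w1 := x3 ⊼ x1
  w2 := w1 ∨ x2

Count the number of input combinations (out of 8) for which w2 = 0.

1

w2 = w1 ∨ x2 must be 0, so both w1 = 0 and x2 = 0.
w1 = x3 ⊼ x1 must be 0, so both x3 = 1 and x1 = 1.
Enumerating the 8 input combinations, 1 give w2 = 0 and 7 give w2 = 1.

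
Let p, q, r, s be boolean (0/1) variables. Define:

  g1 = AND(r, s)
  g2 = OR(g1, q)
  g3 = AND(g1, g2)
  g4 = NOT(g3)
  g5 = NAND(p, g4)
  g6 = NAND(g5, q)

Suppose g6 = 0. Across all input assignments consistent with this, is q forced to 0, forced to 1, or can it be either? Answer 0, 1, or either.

1

g6 = NAND(g5, q) must be 0, so both g5 = 1 and q = 1.
Every assignment with g6 = 0 has q = 1; there are 5 such assignment(s).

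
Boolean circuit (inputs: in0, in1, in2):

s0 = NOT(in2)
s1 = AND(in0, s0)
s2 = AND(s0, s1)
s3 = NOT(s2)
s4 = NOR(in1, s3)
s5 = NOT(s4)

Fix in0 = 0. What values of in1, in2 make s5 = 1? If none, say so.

in1=1 in2=1

s5 = NOT(s4) must be 1, so s4 = 0.
Check with in0 = 0 and in1=1, in2=1:
s0 = NOT(in2) = NOT 1 = 0
s1 = AND(in0, s0) = AND(0, 0) = 0
s2 = AND(s0, s1) = AND(0, 0) = 0
s3 = NOT(s2) = NOT 0 = 1
s4 = NOR(in1, s3) = NOR(1, 1) = 0
s5 = NOT(s4) = NOT 0 = 1
So s5 = 1.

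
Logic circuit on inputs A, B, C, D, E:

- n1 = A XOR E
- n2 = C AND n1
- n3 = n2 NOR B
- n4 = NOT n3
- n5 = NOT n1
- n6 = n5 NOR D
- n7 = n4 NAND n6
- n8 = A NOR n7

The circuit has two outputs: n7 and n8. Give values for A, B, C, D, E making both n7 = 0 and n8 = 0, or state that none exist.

A=1, B=1, C=0, D=0, E=0

Check with A=1, B=1, C=0, D=0, E=0:
n1 = A XOR E = 1 XOR 0 = 1
n2 = C AND n1 = 0 AND 1 = 0
n3 = n2 NOR B = 0 NOR 1 = 0
n4 = NOT n3 = NOT 0 = 1
n5 = NOT n1 = NOT 1 = 0
n6 = n5 NOR D = 0 NOR 0 = 1
n7 = n4 NAND n6 = 1 NAND 1 = 0
n8 = A NOR n7 = 1 NOR 0 = 0
So n7 = 0 and n8 = 0.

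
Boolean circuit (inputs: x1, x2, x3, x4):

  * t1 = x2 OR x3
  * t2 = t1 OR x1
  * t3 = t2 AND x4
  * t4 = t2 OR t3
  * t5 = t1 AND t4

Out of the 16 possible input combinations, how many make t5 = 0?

4

t5 = t1 AND t4 must be 0, so at least one of t1, t4 is 0.
Satisfying assignments:
  x1=0, x2=0, x3=0, x4=0
  x1=0, x2=0, x3=0, x4=1
  x1=1, x2=0, x3=0, x4=0
  x1=1, x2=0, x3=0, x4=1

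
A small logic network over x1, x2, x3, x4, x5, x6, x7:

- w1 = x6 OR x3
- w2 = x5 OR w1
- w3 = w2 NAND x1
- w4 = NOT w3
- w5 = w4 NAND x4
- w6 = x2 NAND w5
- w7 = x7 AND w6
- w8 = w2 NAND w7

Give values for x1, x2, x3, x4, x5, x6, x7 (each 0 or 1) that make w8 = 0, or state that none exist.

x1=0, x2=0, x3=1, x4=1, x5=0, x6=0, x7=1

w8 = w2 NAND w7 must be 0, so both w2 = 1 and w7 = 1.
Check with x1=0, x2=0, x3=1, x4=1, x5=0, x6=0, x7=1:
w1 = x6 OR x3 = 0 OR 1 = 1
w2 = x5 OR w1 = 0 OR 1 = 1
w3 = w2 NAND x1 = 1 NAND 0 = 1
w4 = NOT w3 = NOT 1 = 0
w5 = w4 NAND x4 = 0 NAND 1 = 1
w6 = x2 NAND w5 = 0 NAND 1 = 1
w7 = x7 AND w6 = 1 AND 1 = 1
w8 = w2 NAND w7 = 1 NAND 1 = 0
So w8 = 0 as required.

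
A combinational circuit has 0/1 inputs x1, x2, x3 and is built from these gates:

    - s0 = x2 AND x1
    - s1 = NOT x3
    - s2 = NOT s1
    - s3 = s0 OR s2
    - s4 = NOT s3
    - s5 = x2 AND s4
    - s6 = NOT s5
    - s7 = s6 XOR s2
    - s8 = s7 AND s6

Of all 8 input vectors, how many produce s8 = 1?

s8 = s7 AND s6 must be 1, so both s7 = 1 and s6 = 1.
s7 = s6 XOR s2 must be 1, so s6 and s2 differ.
s6 = NOT s5 must be 1, so s5 = 0.
Satisfying assignments:
  x1=0, x2=0, x3=0
  x1=1, x2=0, x3=0
  x1=1, x2=1, x3=0

3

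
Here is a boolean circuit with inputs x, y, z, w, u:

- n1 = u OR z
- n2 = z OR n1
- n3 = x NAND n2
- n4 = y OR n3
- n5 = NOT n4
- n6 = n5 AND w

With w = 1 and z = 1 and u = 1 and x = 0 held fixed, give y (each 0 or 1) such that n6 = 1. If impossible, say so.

no solution exists

With w = 1 and z = 1 and u = 1 and x = 0 fixed, none of the 2 settings of y give n6 = 1.
For example, with y=1:
n1 = u OR z = 1 OR 1 = 1
n2 = z OR n1 = 1 OR 1 = 1
n3 = x NAND n2 = 0 NAND 1 = 1
n4 = y OR n3 = 1 OR 1 = 1
n5 = NOT n4 = NOT 1 = 0
n6 = n5 AND w = 0 AND 1 = 0
giving n6 = 0 ≠ 1.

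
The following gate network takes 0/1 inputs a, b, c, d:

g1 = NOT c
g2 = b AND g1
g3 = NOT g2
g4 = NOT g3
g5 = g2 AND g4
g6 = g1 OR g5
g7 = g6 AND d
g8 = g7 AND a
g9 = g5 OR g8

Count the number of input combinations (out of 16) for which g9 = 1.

5

g9 = g5 OR g8 must be 1, so at least one of g5, g8 is 1.
Satisfying assignments:
  a=0, b=1, c=0, d=0
  a=0, b=1, c=0, d=1
  a=1, b=0, c=0, d=1
  a=1, b=1, c=0, d=0
  a=1, b=1, c=0, d=1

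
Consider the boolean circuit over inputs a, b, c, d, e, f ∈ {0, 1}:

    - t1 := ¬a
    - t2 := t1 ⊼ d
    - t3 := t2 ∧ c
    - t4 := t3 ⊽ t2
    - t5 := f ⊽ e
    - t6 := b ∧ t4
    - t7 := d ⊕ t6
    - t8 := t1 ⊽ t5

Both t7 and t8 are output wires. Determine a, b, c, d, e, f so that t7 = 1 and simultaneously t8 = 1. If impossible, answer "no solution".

Check with a=1, b=1, c=0, d=1, e=0, f=1:
t1 = ¬a = ¬1 = 0
t2 = t1 ⊼ d = 0 ⊼ 1 = 1
t3 = t2 ∧ c = 1 ∧ 0 = 0
t4 = t3 ⊽ t2 = 0 ⊽ 1 = 0
t5 = f ⊽ e = 1 ⊽ 0 = 0
t6 = b ∧ t4 = 1 ∧ 0 = 0
t7 = d ⊕ t6 = 1 ⊕ 0 = 1
t8 = t1 ⊽ t5 = 0 ⊽ 0 = 1
So t7 = 1 and t8 = 1.

a=1, b=1, c=0, d=1, e=0, f=1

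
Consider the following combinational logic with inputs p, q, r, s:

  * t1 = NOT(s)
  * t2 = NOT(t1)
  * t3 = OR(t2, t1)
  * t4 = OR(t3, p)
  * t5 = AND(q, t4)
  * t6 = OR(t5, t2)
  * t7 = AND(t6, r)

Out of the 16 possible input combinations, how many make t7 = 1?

t7 = AND(t6, r) must be 1, so both t6 = 1 and r = 1.
t6 = OR(t5, t2) must be 1, so at least one of t5, t2 is 1.
Enumerating the 16 input combinations, 6 give t7 = 1 and 10 give t7 = 0.

6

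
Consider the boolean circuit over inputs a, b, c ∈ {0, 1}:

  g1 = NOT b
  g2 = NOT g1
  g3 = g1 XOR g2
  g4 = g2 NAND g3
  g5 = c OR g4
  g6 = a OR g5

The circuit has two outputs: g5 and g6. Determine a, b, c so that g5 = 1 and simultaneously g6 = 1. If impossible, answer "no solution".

a=1, b=0, c=1

Check with a=1, b=0, c=1:
g1 = NOT b = NOT 0 = 1
g2 = NOT g1 = NOT 1 = 0
g3 = g1 XOR g2 = 1 XOR 0 = 1
g4 = g2 NAND g3 = 0 NAND 1 = 1
g5 = c OR g4 = 1 OR 1 = 1
g6 = a OR g5 = 1 OR 1 = 1
So g5 = 1 and g6 = 1.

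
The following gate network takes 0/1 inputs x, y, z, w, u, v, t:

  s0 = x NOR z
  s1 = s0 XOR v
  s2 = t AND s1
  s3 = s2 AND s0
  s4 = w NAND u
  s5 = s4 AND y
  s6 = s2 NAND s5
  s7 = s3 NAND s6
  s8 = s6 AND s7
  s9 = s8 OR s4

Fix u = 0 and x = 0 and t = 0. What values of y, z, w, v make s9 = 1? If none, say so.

s9 = s8 OR s4 must be 1, so at least one of s8, s4 is 1.
Check with u = 0 and x = 0 and t = 0 and y=1, z=0, w=0, v=1:
s0 = x NOR z = 0 NOR 0 = 1
s1 = s0 XOR v = 1 XOR 1 = 0
s2 = t AND s1 = 0 AND 0 = 0
s3 = s2 AND s0 = 0 AND 1 = 0
s4 = w NAND u = 0 NAND 0 = 1
s5 = s4 AND y = 1 AND 1 = 1
s6 = s2 NAND s5 = 0 NAND 1 = 1
s7 = s3 NAND s6 = 0 NAND 1 = 1
s8 = s6 AND s7 = 1 AND 1 = 1
s9 = s8 OR s4 = 1 OR 1 = 1
So s9 = 1.

y=1, z=0, w=0, v=1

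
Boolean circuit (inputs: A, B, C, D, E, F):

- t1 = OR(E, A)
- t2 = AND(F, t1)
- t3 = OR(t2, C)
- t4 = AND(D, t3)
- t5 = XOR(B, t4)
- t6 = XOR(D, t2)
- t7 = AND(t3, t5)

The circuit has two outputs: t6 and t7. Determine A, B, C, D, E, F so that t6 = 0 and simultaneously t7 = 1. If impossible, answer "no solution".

A=0, B=1, C=1, D=0, E=0, F=0

Check with A=0, B=1, C=1, D=0, E=0, F=0:
t1 = OR(E, A) = OR(0, 0) = 0
t2 = AND(F, t1) = AND(0, 0) = 0
t3 = OR(t2, C) = OR(0, 1) = 1
t4 = AND(D, t3) = AND(0, 1) = 0
t5 = XOR(B, t4) = XOR(1, 0) = 1
t6 = XOR(D, t2) = XOR(0, 0) = 0
t7 = AND(t3, t5) = AND(1, 1) = 1
So t6 = 0 and t7 = 1.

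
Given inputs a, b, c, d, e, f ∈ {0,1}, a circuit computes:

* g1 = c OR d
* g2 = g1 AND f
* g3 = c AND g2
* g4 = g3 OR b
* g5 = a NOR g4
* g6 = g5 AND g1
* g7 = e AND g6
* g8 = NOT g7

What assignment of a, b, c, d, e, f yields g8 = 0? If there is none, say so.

g8 = NOT g7 must be 0, so g7 = 1.
g7 = e AND g6 must be 1, so both e = 1 and g6 = 1.
Check with a=0, b=0, c=0, d=1, e=1, f=1:
g1 = c OR d = 0 OR 1 = 1
g2 = g1 AND f = 1 AND 1 = 1
g3 = c AND g2 = 0 AND 1 = 0
g4 = g3 OR b = 0 OR 0 = 0
g5 = a NOR g4 = 0 NOR 0 = 1
g6 = g5 AND g1 = 1 AND 1 = 1
g7 = e AND g6 = 1 AND 1 = 1
g8 = NOT g7 = NOT 1 = 0
So g8 = 0 as required.

a=0, b=0, c=0, d=1, e=1, f=1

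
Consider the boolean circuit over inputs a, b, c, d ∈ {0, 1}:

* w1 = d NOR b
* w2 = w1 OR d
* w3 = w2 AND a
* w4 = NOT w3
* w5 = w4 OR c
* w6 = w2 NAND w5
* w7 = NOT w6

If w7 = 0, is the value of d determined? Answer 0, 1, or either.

either

Both values of d occur among assignments with w7 = 0:
  d=0: a=0, b=1, c=0, d=0
  d=1: a=1, b=0, c=0, d=1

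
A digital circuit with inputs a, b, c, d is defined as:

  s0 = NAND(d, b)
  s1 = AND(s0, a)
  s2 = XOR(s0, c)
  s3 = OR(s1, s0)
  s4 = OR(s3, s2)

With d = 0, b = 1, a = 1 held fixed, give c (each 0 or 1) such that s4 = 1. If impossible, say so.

c=1

s4 = OR(s3, s2) must be 1, so at least one of s3, s2 is 1.
Check with d = 0, b = 1, a = 1 and c=1:
s0 = NAND(d, b) = NAND(0, 1) = 1
s1 = AND(s0, a) = AND(1, 1) = 1
s2 = XOR(s0, c) = XOR(1, 1) = 0
s3 = OR(s1, s0) = OR(1, 1) = 1
s4 = OR(s3, s2) = OR(1, 0) = 1
So s4 = 1.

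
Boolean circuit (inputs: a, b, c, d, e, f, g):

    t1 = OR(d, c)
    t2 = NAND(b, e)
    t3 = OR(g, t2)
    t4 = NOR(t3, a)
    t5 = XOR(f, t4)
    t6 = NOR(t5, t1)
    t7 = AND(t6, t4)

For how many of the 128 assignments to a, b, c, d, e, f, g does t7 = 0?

127

t7 = AND(t6, t4) must be 0, so at least one of t6, t4 is 0.
Enumerating the 128 input combinations, 127 give t7 = 0 and 1 give t7 = 1.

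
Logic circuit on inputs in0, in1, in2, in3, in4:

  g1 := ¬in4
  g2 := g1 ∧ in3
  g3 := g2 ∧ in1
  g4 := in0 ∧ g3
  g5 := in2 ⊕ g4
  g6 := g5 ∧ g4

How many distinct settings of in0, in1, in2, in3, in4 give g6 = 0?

g6 = g5 ∧ g4 must be 0, so at least one of g5, g4 is 0.
Enumerating the 32 input combinations, 31 give g6 = 0 and 1 give g6 = 1.

31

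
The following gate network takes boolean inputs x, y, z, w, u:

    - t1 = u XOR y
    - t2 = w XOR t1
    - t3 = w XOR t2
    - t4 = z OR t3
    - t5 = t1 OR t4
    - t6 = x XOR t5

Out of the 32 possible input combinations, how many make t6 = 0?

t6 = x XOR t5 must be 0, so x and t5 are equal.
Enumerating the 32 input combinations, 16 give t6 = 0 and 16 give t6 = 1.

16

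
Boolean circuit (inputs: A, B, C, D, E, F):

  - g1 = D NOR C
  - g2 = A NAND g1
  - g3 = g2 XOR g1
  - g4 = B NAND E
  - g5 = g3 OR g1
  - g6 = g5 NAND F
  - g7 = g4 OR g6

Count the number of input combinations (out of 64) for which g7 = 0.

8

g7 = g4 OR g6 must be 0, so both g4 = 0 and g6 = 0.
Enumerating the 64 input combinations, 8 give g7 = 0 and 56 give g7 = 1.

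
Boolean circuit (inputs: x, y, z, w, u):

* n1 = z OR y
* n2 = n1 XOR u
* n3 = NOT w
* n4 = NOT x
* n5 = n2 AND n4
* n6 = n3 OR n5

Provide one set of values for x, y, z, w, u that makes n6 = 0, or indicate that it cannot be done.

x=1 y=0 z=0 w=1 u=1

n6 = n3 OR n5 must be 0, so both n3 = 0 and n5 = 0.
Check with x=1 y=0 z=0 w=1 u=1:
n1 = z OR y = 0 OR 0 = 0
n2 = n1 XOR u = 0 XOR 1 = 1
n3 = NOT w = NOT 1 = 0
n4 = NOT x = NOT 1 = 0
n5 = n2 AND n4 = 1 AND 0 = 0
n6 = n3 OR n5 = 0 OR 0 = 0
So n6 = 0 as required.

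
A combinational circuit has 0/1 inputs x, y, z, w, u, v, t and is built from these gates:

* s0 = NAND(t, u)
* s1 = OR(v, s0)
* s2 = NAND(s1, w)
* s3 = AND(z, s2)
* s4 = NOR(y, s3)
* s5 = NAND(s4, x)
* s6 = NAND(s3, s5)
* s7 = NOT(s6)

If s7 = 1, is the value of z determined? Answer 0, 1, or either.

s7 = NOT(s6) must be 1, so s6 = 0.
s6 = NAND(s3, s5) must be 0, so both s3 = 1 and s5 = 1.
s3 = AND(z, s2) must be 1, so both z = 1 and s2 = 1.
Every assignment with s7 = 1 has z = 1; there are 36 such assignment(s).

1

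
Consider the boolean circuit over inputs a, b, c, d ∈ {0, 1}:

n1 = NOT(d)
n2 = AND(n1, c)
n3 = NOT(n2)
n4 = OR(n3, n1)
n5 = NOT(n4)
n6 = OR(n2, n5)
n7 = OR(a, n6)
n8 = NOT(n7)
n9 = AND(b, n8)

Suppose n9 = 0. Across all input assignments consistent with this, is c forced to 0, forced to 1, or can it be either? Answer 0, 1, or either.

either

Both values of c occur among assignments with n9 = 0:
  c=0: a=0, b=0, c=0, d=0
  c=1: a=0, b=0, c=1, d=0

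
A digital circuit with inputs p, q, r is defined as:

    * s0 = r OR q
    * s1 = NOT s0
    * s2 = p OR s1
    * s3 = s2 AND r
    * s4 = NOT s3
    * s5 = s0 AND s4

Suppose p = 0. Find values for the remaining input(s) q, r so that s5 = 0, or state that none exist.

s5 = s0 AND s4 must be 0, so at least one of s0, s4 is 0.
Check with p = 0 and q=0, r=0:
s0 = r OR q = 0 OR 0 = 0
s1 = NOT s0 = NOT 0 = 1
s2 = p OR s1 = 0 OR 1 = 1
s3 = s2 AND r = 1 AND 0 = 0
s4 = NOT s3 = NOT 0 = 1
s5 = s0 AND s4 = 0 AND 1 = 0
So s5 = 0.

q=0 r=0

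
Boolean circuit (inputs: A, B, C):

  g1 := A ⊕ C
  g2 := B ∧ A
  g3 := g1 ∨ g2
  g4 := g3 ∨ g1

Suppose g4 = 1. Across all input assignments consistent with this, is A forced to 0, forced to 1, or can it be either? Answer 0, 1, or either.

either

Both values of A occur among assignments with g4 = 1:
  A=0: A=0, B=0, C=1
  A=1: A=1, B=0, C=0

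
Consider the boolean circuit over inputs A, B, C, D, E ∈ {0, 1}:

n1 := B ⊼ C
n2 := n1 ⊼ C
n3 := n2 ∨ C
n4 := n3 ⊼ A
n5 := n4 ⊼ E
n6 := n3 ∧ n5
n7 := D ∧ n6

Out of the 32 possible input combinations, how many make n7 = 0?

n7 = D ∧ n6 must be 0, so at least one of D, n6 is 0.
Enumerating the 32 input combinations, 20 give n7 = 0 and 12 give n7 = 1.

20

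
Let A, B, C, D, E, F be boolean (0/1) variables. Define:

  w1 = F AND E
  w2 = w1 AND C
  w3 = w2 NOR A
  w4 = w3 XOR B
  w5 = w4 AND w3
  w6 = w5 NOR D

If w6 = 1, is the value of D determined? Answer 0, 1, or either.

0

w6 = w5 NOR D must be 1, so both w5 = 0 and D = 0.
w5 = w4 AND w3 must be 0, so at least one of w4, w3 is 0.
Every assignment with w6 = 1 has D = 0; there are 25 such assignment(s).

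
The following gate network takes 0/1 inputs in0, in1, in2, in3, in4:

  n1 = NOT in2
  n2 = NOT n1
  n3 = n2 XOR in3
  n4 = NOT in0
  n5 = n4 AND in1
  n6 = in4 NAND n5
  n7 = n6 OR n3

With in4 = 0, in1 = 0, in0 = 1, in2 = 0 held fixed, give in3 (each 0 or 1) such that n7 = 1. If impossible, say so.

n7 = n6 OR n3 must be 1, so at least one of n6, n3 is 1.
Check with in4 = 0, in1 = 0, in0 = 1, in2 = 0 and in3=1:
n1 = NOT in2 = NOT 0 = 1
n2 = NOT n1 = NOT 1 = 0
n3 = n2 XOR in3 = 0 XOR 1 = 1
n4 = NOT in0 = NOT 1 = 0
n5 = n4 AND in1 = 0 AND 0 = 0
n6 = in4 NAND n5 = 0 NAND 0 = 1
n7 = n6 OR n3 = 1 OR 1 = 1
So n7 = 1.

in3=1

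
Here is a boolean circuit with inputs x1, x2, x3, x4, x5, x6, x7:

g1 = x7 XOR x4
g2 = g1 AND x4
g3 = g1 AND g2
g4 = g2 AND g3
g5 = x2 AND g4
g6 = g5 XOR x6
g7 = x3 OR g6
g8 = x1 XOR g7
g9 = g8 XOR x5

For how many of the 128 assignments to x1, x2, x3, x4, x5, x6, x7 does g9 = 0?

g9 = g8 XOR x5 must be 0, so g8 and x5 are equal.
Enumerating the 128 input combinations, 64 give g9 = 0 and 64 give g9 = 1.

64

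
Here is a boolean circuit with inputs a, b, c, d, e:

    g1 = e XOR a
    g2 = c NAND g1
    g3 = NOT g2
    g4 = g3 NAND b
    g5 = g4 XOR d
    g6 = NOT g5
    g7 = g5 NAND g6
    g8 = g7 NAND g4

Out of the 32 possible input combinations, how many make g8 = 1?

4

g8 = g7 NAND g4 must be 1, so at least one of g7, g4 is 0.
Satisfying assignments:
  a=0, b=1, c=1, d=0, e=1
  a=0, b=1, c=1, d=1, e=1
  a=1, b=1, c=1, d=0, e=0
  a=1, b=1, c=1, d=1, e=0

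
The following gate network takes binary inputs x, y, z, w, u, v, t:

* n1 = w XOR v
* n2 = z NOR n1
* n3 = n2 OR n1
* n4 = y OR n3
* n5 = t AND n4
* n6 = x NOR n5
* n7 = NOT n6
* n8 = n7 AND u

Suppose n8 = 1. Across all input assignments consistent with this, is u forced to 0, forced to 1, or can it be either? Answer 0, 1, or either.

1

n8 = n7 AND u must be 1, so both n7 = 1 and u = 1.
n7 = NOT n6 must be 1, so n6 = 0.
n6 = x NOR n5 must be 0, so at least one of x, n5 is 1.
Every assignment with n8 = 1 has u = 1; there are 46 such assignment(s).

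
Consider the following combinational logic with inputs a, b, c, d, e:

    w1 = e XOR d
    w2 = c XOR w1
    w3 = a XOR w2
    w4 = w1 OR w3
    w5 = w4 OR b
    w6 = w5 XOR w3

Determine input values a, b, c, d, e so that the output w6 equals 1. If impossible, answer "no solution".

w6 = w5 XOR w3 must be 1, so w5 and w3 differ.
Check with a=0, b=1, c=1, d=1, e=0:
w1 = e XOR d = 0 XOR 1 = 1
w2 = c XOR w1 = 1 XOR 1 = 0
w3 = a XOR w2 = 0 XOR 0 = 0
w4 = w1 OR w3 = 1 OR 0 = 1
w5 = w4 OR b = 1 OR 1 = 1
w6 = w5 XOR w3 = 1 XOR 0 = 1
So w6 = 1 as required.

a=0, b=1, c=1, d=1, e=0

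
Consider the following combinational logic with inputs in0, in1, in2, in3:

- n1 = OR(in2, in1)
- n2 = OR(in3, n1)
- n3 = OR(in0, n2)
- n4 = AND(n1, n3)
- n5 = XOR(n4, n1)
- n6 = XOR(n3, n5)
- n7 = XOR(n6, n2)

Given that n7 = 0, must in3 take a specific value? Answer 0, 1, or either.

either

Both values of in3 occur among assignments with n7 = 0:
  in3=0: in0=0, in1=0, in2=0, in3=0
  in3=1: in0=0, in1=0, in2=0, in3=1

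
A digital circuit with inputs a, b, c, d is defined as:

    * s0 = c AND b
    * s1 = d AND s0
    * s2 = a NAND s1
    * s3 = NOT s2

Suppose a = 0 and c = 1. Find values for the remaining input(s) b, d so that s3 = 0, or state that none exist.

b=0 d=0

s3 = NOT s2 must be 0, so s2 = 1.
Check with a = 0 and c = 1 and b=0, d=0:
s0 = c AND b = 1 AND 0 = 0
s1 = d AND s0 = 0 AND 0 = 0
s2 = a NAND s1 = 0 NAND 0 = 1
s3 = NOT s2 = NOT 1 = 0
So s3 = 0.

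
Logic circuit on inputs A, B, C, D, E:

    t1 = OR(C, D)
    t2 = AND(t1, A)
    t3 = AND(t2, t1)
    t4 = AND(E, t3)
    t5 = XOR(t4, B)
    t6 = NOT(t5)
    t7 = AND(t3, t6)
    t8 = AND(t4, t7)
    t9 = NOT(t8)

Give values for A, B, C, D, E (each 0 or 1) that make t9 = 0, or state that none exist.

A=1, B=1, C=0, D=1, E=1

t9 = NOT(t8) must be 0, so t8 = 1.
t8 = AND(t4, t7) must be 1, so both t4 = 1 and t7 = 1.
t4 = AND(E, t3) must be 1, so both E = 1 and t3 = 1.
Check with A=1, B=1, C=0, D=1, E=1:
t1 = OR(C, D) = OR(0, 1) = 1
t2 = AND(t1, A) = AND(1, 1) = 1
t3 = AND(t2, t1) = AND(1, 1) = 1
t4 = AND(E, t3) = AND(1, 1) = 1
t5 = XOR(t4, B) = XOR(1, 1) = 0
t6 = NOT(t5) = NOT 0 = 1
t7 = AND(t3, t6) = AND(1, 1) = 1
t8 = AND(t4, t7) = AND(1, 1) = 1
t9 = NOT(t8) = NOT 1 = 0
So t9 = 0 as required.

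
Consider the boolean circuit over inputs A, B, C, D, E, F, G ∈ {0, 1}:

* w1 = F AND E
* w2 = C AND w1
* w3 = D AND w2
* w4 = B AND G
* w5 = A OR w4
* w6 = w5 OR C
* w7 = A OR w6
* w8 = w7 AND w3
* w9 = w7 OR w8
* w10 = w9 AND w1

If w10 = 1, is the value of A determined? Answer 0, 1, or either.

Both values of A occur among assignments with w10 = 1:
  A=0: A=0, B=0, C=1, D=0, E=1, F=1, G=0
  A=1: A=1, B=0, C=0, D=0, E=1, F=1, G=0

either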